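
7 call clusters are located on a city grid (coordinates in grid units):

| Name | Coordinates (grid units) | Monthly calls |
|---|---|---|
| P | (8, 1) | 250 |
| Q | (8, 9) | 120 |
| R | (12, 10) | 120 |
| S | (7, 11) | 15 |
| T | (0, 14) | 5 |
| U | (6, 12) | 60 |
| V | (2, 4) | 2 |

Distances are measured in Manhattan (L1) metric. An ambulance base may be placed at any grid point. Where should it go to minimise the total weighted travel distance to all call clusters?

(8, 9)

Manhattan distance separates: Σwᵢ(|x−xᵢ|+|y−yᵢ|) = Σwᵢ|x−xᵢ| + Σwᵢ|y−yᵢ|, so x and y are optimised independently as 1-D weighted medians.
Total weight W = 572; half = 286.
x-coordinate, sorted with cumulative weight:
  x=0 (T, w=5) cum 5
  x=2 (V, w=2) cum 7
  x=6 (U, w=60) cum 67
  x=7 (S, w=15) cum 82
  x=8 (P, w=250) cum 332  ← median
  x=8 (Q, w=120) cum 452
  x=12 (R, w=120) cum 572
⇒ x* = 8
y-coordinate, sorted with cumulative weight:
  y=1 (P, w=250) cum 250
  y=4 (V, w=2) cum 252
  y=9 (Q, w=120) cum 372  ← median
  y=10 (R, w=120) cum 492
  y=11 (S, w=15) cum 507
  y=12 (U, w=60) cum 567
  y=14 (T, w=5) cum 572
⇒ y* = 9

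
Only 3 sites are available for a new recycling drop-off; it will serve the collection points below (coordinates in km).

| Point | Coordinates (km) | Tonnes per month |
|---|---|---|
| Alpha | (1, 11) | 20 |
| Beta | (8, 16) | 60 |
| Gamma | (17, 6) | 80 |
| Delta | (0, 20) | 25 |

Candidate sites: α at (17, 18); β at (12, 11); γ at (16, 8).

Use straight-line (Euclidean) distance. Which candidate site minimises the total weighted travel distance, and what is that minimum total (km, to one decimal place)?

Total weighted distance at each candidate:
  α (17, 18): total = 2290.4
  β (12, 11): total = 1544.9
  γ (16, 8): total = 1663.6
Minimum is at β with total 1544.9 km.

β, total 1544.9 km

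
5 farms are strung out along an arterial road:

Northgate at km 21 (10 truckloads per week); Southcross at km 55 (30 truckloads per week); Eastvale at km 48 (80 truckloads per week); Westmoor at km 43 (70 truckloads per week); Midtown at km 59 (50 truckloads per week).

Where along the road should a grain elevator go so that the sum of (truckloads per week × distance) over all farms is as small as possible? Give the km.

For a sum of weighted absolute distances on a line, the optimum is the weighted median (not the mean). Total weight W = 240; half-weight = 120.
Sort by position and accumulate weight:
  km 21 (Northgate, w=10) → cum 10
  km 43 (Westmoor, w=70) → cum 80
  km 48 (Eastvale, w=80) → cum 160  ≥ 120 → median here
  km 55 (Southcross, w=30) → cum 190
  km 59 (Midtown, w=50) → cum 240
Optimal location: km 48.

x = 48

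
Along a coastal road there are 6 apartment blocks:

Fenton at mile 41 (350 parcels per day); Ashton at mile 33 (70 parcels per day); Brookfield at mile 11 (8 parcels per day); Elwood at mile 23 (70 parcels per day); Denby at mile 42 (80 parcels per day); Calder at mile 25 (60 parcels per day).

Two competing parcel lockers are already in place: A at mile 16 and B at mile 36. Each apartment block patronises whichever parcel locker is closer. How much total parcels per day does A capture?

138

The indifferent point is the midpoint (16+36)/2 = 26; apartment blocks left of it (closer to A at 16) go to A, those right go to B.
  Brookfield at 11 (w=8) → A
  Elwood at 23 (w=70) → A
  Calder at 25 (w=60) → A
  Ashton at 33 (w=70) → B
  Fenton at 41 (w=350) → B
  Denby at 42 (w=80) → B
A captures 138; B captures 500.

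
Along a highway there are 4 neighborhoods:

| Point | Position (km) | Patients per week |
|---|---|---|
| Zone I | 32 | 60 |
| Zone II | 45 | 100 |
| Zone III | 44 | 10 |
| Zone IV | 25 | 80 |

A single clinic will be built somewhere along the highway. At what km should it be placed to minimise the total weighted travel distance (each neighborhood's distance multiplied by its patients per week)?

For a sum of weighted absolute distances on a line, the optimum is the weighted median (not the mean). Total weight W = 250; half-weight = 125.
Sort by position and accumulate weight:
  km 25 (Zone IV, w=80) → cum 80
  km 32 (Zone I, w=60) → cum 140  ≥ 125 → median here
  km 44 (Zone III, w=10) → cum 150
  km 45 (Zone II, w=100) → cum 250
Optimal location: km 32.

x = 32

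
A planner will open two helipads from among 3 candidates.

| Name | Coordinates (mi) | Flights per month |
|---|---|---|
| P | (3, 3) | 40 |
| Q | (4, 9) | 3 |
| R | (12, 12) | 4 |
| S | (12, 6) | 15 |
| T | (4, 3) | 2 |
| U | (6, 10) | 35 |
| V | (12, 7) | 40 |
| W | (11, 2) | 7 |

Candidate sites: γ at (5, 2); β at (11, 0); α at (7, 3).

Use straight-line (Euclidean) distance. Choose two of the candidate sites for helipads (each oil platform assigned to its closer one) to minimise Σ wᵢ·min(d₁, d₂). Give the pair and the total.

Evaluate every pair (each demand assigned to the nearer of the two):
  {γ, α}: total = 773.5
  {γ, β}: total = 831.9
  {β, α}: total = 832.4
Best pair: {γ, α} with total 773.5.

{γ, α}, total 773.5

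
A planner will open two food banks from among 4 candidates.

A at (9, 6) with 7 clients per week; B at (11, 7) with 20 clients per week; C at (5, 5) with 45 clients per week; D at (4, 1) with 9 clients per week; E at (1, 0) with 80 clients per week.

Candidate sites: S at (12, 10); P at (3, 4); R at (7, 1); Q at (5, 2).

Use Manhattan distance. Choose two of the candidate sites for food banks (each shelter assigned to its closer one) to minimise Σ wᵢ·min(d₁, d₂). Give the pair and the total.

Evaluate every pair (each demand assigned to the nearer of the two):
  {S, Q}: total = 762
  {S, P}: total = 780
  {R, Q}: total = 882
  {P, R}: total = 891
  {P, Q}: total = 909
  {S, R}: total = 986
Best pair: {S, Q} with total 762.

{S, Q}, total 762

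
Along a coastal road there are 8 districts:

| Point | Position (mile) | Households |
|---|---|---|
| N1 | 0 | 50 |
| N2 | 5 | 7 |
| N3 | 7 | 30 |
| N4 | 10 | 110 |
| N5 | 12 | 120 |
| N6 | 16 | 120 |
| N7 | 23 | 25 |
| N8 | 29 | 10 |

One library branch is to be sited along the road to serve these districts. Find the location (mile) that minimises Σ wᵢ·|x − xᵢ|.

x = 12

For a sum of weighted absolute distances on a line, the optimum is the weighted median (not the mean). Total weight W = 472; half-weight = 236.
Sort by position and accumulate weight:
  mile 0 (N1, w=50) → cum 50
  mile 5 (N2, w=7) → cum 57
  mile 7 (N3, w=30) → cum 87
  mile 10 (N4, w=110) → cum 197
  mile 12 (N5, w=120) → cum 317  ≥ 236 → median here
  mile 16 (N6, w=120) → cum 437
  mile 23 (N7, w=25) → cum 462
  mile 29 (N8, w=10) → cum 472
Optimal location: mile 12.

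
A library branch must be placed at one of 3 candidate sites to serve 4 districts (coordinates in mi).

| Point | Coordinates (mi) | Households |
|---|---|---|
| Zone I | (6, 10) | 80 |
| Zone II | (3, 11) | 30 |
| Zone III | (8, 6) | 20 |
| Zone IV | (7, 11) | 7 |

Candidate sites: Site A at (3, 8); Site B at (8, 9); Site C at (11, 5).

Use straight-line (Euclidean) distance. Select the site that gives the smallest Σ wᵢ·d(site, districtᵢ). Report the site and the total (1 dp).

Total weighted distance at each candidate:
  Site A (3, 8): total = 521.1
  Site B (8, 9): total = 416.1
  Site C (11, 5): total = 979.4
Minimum is at Site B with total 416.1 mi.

Site B, total 416.1 mi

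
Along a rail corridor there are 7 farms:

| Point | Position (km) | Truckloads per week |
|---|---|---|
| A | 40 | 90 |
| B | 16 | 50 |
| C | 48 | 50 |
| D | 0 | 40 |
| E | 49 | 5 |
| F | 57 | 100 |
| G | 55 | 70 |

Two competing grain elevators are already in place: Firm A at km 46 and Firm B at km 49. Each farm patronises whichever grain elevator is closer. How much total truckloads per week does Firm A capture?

180

The indifferent point is the midpoint (46+49)/2 = 47.5; farms left of it (closer to Firm A at 46) go to Firm A, those right go to Firm B.
  D at 0 (w=40) → Firm A
  B at 16 (w=50) → Firm A
  A at 40 (w=90) → Firm A
  C at 48 (w=50) → Firm B
  E at 49 (w=5) → Firm B
  G at 55 (w=70) → Firm B
  F at 57 (w=100) → Firm B
Firm A captures 180; Firm B captures 225.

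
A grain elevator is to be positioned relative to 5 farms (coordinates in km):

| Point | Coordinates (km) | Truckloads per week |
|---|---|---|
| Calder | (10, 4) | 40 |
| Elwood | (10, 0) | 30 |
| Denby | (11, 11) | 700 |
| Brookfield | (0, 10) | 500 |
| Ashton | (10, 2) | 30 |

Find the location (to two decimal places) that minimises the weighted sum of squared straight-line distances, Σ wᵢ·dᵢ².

(6.69, 9.94)

The minimiser of Σwᵢ‖p−pᵢ‖² is the weighted centroid p* = (Σwᵢpᵢ)/(Σwᵢ).
Σwᵢ = 1300.
Σwᵢxᵢ = 40·10 + 30·10 + 700·11 + 500·0 + 30·10 = 8700.
Σwᵢyᵢ = 40·4 + 30·0 + 700·11 + 500·10 + 30·2 = 12920.
x* = 8700/1300 = 6.69, y* = 12920/1300 = 9.94.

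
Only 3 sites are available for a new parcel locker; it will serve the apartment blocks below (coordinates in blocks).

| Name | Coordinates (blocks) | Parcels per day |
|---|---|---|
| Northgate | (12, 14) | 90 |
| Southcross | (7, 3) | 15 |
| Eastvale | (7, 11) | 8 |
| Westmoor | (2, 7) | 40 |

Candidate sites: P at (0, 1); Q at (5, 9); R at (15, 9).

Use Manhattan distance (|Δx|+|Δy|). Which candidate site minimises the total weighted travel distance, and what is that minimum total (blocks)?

Total weighted distance at each candidate:
  P (0, 1): total = 2841
  Q (5, 9): total = 1432
  R (15, 9): total = 1610
Minimum is at Q with total 1432 blocks.

Q, total 1432 blocks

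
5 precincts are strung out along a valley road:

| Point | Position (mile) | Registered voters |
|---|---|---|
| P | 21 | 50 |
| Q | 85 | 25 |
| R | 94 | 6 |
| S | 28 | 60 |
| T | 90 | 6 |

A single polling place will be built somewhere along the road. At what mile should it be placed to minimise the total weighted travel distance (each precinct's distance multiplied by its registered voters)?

For a sum of weighted absolute distances on a line, the optimum is the weighted median (not the mean). Total weight W = 147; half-weight = 73.5.
Sort by position and accumulate weight:
  mile 21 (P, w=50) → cum 50
  mile 28 (S, w=60) → cum 110  ≥ 73.5 → median here
  mile 85 (Q, w=25) → cum 135
  mile 90 (T, w=6) → cum 141
  mile 94 (R, w=6) → cum 147
Optimal location: mile 28.

x = 28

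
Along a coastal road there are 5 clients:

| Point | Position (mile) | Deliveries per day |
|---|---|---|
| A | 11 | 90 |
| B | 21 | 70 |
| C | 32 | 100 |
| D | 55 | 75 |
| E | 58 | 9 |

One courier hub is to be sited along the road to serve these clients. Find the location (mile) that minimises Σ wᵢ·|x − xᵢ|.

For a sum of weighted absolute distances on a line, the optimum is the weighted median (not the mean). Total weight W = 344; half-weight = 172.
Sort by position and accumulate weight:
  mile 11 (A, w=90) → cum 90
  mile 21 (B, w=70) → cum 160
  mile 32 (C, w=100) → cum 260  ≥ 172 → median here
  mile 55 (D, w=75) → cum 335
  mile 58 (E, w=9) → cum 344
Optimal location: mile 32.

x = 32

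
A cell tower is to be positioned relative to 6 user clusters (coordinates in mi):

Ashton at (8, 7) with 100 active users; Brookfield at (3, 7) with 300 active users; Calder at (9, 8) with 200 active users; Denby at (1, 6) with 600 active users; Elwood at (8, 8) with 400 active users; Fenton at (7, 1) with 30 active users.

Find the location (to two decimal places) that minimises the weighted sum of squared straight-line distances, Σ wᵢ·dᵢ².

(4.61, 6.89)

The minimiser of Σwᵢ‖p−pᵢ‖² is the weighted centroid p* = (Σwᵢpᵢ)/(Σwᵢ).
Σwᵢ = 1630.
Σwᵢxᵢ = 100·8 + 300·3 + 200·9 + 600·1 + 400·8 + 30·7 = 7510.
Σwᵢyᵢ = 100·7 + 300·7 + 200·8 + 600·6 + 400·8 + 30·1 = 11230.
x* = 7510/1630 = 4.61, y* = 11230/1630 = 6.89.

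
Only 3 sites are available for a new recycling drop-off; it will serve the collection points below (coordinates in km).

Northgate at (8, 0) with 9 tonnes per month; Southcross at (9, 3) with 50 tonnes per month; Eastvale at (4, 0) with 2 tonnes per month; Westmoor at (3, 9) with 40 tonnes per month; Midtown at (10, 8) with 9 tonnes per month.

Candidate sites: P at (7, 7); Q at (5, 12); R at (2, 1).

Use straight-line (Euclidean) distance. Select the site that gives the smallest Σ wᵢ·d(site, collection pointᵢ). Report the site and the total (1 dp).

P, total 509.8 km

Total weighted distance at each candidate:
  P (7, 7): total = 509.8
  Q (5, 12): total = 829.7
  R (2, 1): total = 841.4
Minimum is at P with total 509.8 km.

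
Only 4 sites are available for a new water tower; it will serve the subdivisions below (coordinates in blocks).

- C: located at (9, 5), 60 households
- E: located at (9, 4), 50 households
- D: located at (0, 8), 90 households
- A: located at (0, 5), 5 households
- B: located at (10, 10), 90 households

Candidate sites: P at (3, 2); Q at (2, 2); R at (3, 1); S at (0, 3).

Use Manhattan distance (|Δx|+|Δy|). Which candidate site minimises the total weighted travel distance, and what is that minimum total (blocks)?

Total weighted distance at each candidate:
  P (3, 2): total = 3130
  Q (2, 2): total = 3235
  R (3, 1): total = 3425
  S (0, 3): total = 3150
Minimum is at P with total 3130 blocks.

P, total 3130 blocks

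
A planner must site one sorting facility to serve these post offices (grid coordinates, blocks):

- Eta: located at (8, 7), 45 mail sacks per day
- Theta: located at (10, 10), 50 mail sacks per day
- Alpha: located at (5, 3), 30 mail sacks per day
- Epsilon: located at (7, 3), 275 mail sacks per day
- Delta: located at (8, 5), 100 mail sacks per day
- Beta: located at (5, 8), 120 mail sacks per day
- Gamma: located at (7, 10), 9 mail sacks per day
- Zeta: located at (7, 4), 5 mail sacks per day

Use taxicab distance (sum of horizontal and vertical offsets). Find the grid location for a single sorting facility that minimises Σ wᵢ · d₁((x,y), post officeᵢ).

(7, 5)

Manhattan distance separates: Σwᵢ(|x−xᵢ|+|y−yᵢ|) = Σwᵢ|x−xᵢ| + Σwᵢ|y−yᵢ|, so x and y are optimised independently as 1-D weighted medians.
Total weight W = 634; half = 317.
x-coordinate, sorted with cumulative weight:
  x=5 (Alpha, w=30) cum 30
  x=5 (Beta, w=120) cum 150
  x=7 (Epsilon, w=275) cum 425  ← median
  x=7 (Gamma, w=9) cum 434
  x=7 (Zeta, w=5) cum 439
  x=8 (Eta, w=45) cum 484
  x=8 (Delta, w=100) cum 584
  x=10 (Theta, w=50) cum 634
⇒ x* = 7
y-coordinate, sorted with cumulative weight:
  y=3 (Alpha, w=30) cum 30
  y=3 (Epsilon, w=275) cum 305
  y=4 (Zeta, w=5) cum 310
  y=5 (Delta, w=100) cum 410  ← median
  y=7 (Eta, w=45) cum 455
  y=8 (Beta, w=120) cum 575
  y=10 (Theta, w=50) cum 625
  y=10 (Gamma, w=9) cum 634
⇒ y* = 5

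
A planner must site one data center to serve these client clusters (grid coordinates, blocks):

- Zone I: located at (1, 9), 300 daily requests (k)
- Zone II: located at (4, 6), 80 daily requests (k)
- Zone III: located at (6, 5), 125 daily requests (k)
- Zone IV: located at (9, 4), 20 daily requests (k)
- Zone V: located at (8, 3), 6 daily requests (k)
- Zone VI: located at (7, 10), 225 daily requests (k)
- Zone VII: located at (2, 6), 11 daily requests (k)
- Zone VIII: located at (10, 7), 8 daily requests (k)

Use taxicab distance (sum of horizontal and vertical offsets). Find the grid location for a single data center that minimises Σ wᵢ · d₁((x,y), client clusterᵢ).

(4, 9)

Manhattan distance separates: Σwᵢ(|x−xᵢ|+|y−yᵢ|) = Σwᵢ|x−xᵢ| + Σwᵢ|y−yᵢ|, so x and y are optimised independently as 1-D weighted medians.
Total weight W = 775; half = 387.5.
x-coordinate, sorted with cumulative weight:
  x=1 (Zone I, w=300) cum 300
  x=2 (Zone VII, w=11) cum 311
  x=4 (Zone II, w=80) cum 391  ← median
  x=6 (Zone III, w=125) cum 516
  x=7 (Zone VI, w=225) cum 741
  x=8 (Zone V, w=6) cum 747
  x=9 (Zone IV, w=20) cum 767
  x=10 (Zone VIII, w=8) cum 775
⇒ x* = 4
y-coordinate, sorted with cumulative weight:
  y=3 (Zone V, w=6) cum 6
  y=4 (Zone IV, w=20) cum 26
  y=5 (Zone III, w=125) cum 151
  y=6 (Zone II, w=80) cum 231
  y=6 (Zone VII, w=11) cum 242
  y=7 (Zone VIII, w=8) cum 250
  y=9 (Zone I, w=300) cum 550  ← median
  y=10 (Zone VI, w=225) cum 775
⇒ y* = 9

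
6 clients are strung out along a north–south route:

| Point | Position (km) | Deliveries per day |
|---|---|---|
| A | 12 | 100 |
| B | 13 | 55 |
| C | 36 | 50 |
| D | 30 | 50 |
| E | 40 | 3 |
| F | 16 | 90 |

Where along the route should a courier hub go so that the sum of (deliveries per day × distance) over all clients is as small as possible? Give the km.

x = 16

For a sum of weighted absolute distances on a line, the optimum is the weighted median (not the mean). Total weight W = 348; half-weight = 174.
Sort by position and accumulate weight:
  km 12 (A, w=100) → cum 100
  km 13 (B, w=55) → cum 155
  km 16 (F, w=90) → cum 245  ≥ 174 → median here
  km 30 (D, w=50) → cum 295
  km 36 (C, w=50) → cum 345
  km 40 (E, w=3) → cum 348
Optimal location: km 16.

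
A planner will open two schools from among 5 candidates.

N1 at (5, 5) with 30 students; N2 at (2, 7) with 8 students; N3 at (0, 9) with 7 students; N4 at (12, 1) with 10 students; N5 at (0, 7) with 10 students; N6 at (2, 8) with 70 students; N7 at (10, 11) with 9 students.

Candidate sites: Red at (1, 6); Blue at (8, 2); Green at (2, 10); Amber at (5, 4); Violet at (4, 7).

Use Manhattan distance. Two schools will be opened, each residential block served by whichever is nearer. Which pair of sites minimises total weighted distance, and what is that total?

{Green, Amber}, total 446

Evaluate every pair (each demand assigned to the nearer of the two):
  {Green, Amber}: total = 446
  {Red, Amber}: total = 512
  {Green, Violet}: total = 528
  {Amber, Violet}: total = 528
  {Blue, Violet}: total = 538
  {Blue, Green}: total = 546
  {Red, Blue}: total = 573
  {Red, Green}: total = 588
  {Red, Violet}: total = 594
  {Blue, Amber}: total = 867
Best pair: {Green, Amber} with total 446.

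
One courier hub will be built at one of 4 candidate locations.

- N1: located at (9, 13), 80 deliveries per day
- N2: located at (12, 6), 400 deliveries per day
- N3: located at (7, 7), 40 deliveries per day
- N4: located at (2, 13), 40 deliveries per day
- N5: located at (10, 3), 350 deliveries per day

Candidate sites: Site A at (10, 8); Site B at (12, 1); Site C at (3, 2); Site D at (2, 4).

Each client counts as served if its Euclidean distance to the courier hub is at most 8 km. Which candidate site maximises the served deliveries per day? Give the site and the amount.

Coverage radius r = 8 km; a point is covered iff (Δx)²+(Δy)² ≤ 8² = 64.
  Site A (10, 8): covers {N1, N2, N3, N5} → 870
  Site B (12, 1): covers {N2, N3, N5} → 790
  Site C (3, 2): covers {N3, N5} → 390
  Site D (2, 4): covers {N3} → 40
Maximum coverage at Site A: 870 deliveries per day.

Site A, covering 870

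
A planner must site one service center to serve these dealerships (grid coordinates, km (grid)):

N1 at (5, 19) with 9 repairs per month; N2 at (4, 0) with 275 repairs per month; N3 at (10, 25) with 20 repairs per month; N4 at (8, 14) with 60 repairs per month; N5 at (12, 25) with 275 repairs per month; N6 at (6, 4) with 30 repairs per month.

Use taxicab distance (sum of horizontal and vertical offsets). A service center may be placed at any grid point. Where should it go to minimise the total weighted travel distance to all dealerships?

Manhattan distance separates: Σwᵢ(|x−xᵢ|+|y−yᵢ|) = Σwᵢ|x−xᵢ| + Σwᵢ|y−yᵢ|, so x and y are optimised independently as 1-D weighted medians.
Total weight W = 669; half = 334.5.
x-coordinate, sorted with cumulative weight:
  x=4 (N2, w=275) cum 275
  x=5 (N1, w=9) cum 284
  x=6 (N6, w=30) cum 314
  x=8 (N4, w=60) cum 374  ← median
  x=10 (N3, w=20) cum 394
  x=12 (N5, w=275) cum 669
⇒ x* = 8
y-coordinate, sorted with cumulative weight:
  y=0 (N2, w=275) cum 275
  y=4 (N6, w=30) cum 305
  y=14 (N4, w=60) cum 365  ← median
  y=19 (N1, w=9) cum 374
  y=25 (N3, w=20) cum 394
  y=25 (N5, w=275) cum 669
⇒ y* = 14

(8, 14)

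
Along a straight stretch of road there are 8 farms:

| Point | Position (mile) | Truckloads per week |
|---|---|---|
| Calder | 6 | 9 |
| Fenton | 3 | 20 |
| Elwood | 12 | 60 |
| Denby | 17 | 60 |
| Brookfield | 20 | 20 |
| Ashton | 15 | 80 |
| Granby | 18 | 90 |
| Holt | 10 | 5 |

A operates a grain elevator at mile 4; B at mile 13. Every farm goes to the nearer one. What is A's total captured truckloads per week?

29

The indifferent point is the midpoint (4+13)/2 = 8.5; farms left of it (closer to A at 4) go to A, those right go to B.
  Fenton at 3 (w=20) → A
  Calder at 6 (w=9) → A
  Holt at 10 (w=5) → B
  Elwood at 12 (w=60) → B
  Ashton at 15 (w=80) → B
  Denby at 17 (w=60) → B
  Granby at 18 (w=90) → B
  Brookfield at 20 (w=20) → B
A captures 29; B captures 315.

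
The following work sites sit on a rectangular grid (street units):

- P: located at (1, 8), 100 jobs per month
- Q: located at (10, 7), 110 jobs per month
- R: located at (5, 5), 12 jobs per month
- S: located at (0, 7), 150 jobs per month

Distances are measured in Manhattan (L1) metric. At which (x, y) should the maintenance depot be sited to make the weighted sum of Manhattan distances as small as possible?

Manhattan distance separates: Σwᵢ(|x−xᵢ|+|y−yᵢ|) = Σwᵢ|x−xᵢ| + Σwᵢ|y−yᵢ|, so x and y are optimised independently as 1-D weighted medians.
Total weight W = 372; half = 186.
x-coordinate, sorted with cumulative weight:
  x=0 (S, w=150) cum 150
  x=1 (P, w=100) cum 250  ← median
  x=5 (R, w=12) cum 262
  x=10 (Q, w=110) cum 372
⇒ x* = 1
y-coordinate, sorted with cumulative weight:
  y=5 (R, w=12) cum 12
  y=7 (Q, w=110) cum 122
  y=7 (S, w=150) cum 272  ← median
  y=8 (P, w=100) cum 372
⇒ y* = 7

(1, 7)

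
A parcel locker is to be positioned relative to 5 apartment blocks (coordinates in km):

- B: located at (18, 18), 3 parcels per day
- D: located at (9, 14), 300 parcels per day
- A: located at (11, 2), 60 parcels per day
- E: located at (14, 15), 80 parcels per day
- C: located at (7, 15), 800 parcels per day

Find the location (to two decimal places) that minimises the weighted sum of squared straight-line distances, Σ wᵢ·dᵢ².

(8.15, 14.14)

The minimiser of Σwᵢ‖p−pᵢ‖² is the weighted centroid p* = (Σwᵢpᵢ)/(Σwᵢ).
Σwᵢ = 1243.
Σwᵢxᵢ = 3·18 + 300·9 + 60·11 + 80·14 + 800·7 = 10134.
Σwᵢyᵢ = 3·18 + 300·14 + 60·2 + 80·15 + 800·15 = 17574.
x* = 10134/1243 = 8.15, y* = 17574/1243 = 14.14.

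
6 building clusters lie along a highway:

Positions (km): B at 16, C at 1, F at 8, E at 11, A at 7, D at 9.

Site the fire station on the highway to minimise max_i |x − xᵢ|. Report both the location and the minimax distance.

The 1-center on a line is the midpoint of the two extreme points: leftmost at 1, rightmost at 16.
Optimal location = (1 + 16)/2 = 8.5; maximum distance = (16 − 1)/2 = 7.5.

location 8.5, max distance 7.5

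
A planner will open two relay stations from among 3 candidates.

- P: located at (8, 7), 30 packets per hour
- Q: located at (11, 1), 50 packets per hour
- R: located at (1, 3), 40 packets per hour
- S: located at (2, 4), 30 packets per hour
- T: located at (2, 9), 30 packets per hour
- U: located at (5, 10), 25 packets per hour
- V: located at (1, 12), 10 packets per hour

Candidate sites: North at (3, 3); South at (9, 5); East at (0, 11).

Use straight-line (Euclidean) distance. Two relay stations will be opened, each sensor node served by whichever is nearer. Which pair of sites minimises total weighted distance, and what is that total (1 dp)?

{North, South}, total 847.9

Evaluate every pair (each demand assigned to the nearer of the two):
  {North, South}: total = 847.9
  {North, East}: total = 953.3
  {South, East}: total = 1051.8
Best pair: {North, South} with total 847.9.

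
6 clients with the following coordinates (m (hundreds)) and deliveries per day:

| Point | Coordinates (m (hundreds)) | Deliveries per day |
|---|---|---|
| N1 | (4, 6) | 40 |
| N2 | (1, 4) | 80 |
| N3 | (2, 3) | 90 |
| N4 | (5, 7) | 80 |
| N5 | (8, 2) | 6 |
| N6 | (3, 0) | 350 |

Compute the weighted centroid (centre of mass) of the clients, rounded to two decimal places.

The minimiser of Σwᵢ‖p−pᵢ‖² is the weighted centroid p* = (Σwᵢpᵢ)/(Σwᵢ).
Σwᵢ = 646.
Σwᵢxᵢ = 40·4 + 80·1 + 90·2 + 80·5 + 6·8 + 350·3 = 1918.
Σwᵢyᵢ = 40·6 + 80·4 + 90·3 + 80·7 + 6·2 + 350·0 = 1402.
x* = 1918/646 = 2.97, y* = 1402/646 = 2.17.

(2.97, 2.17)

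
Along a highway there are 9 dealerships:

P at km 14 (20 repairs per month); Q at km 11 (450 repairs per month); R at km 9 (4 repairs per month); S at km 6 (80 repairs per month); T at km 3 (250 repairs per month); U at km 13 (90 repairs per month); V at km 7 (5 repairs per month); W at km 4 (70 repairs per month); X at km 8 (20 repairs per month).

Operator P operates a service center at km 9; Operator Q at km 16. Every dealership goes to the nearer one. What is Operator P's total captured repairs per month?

879

The indifferent point is the midpoint (9+16)/2 = 12.5; dealerships left of it (closer to Operator P at 9) go to Operator P, those right go to Operator Q.
  T at 3 (w=250) → Operator P
  W at 4 (w=70) → Operator P
  S at 6 (w=80) → Operator P
  V at 7 (w=5) → Operator P
  X at 8 (w=20) → Operator P
  R at 9 (w=4) → Operator P
  Q at 11 (w=450) → Operator P
  U at 13 (w=90) → Operator Q
  P at 14 (w=20) → Operator Q
Operator P captures 879; Operator Q captures 110.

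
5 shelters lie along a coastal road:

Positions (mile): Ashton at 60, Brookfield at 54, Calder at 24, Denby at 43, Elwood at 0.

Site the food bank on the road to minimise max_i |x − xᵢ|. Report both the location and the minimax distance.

location 30, max distance 30

The 1-center on a line is the midpoint of the two extreme points: leftmost at 0, rightmost at 60.
Optimal location = (0 + 60)/2 = 30; maximum distance = (60 − 0)/2 = 30.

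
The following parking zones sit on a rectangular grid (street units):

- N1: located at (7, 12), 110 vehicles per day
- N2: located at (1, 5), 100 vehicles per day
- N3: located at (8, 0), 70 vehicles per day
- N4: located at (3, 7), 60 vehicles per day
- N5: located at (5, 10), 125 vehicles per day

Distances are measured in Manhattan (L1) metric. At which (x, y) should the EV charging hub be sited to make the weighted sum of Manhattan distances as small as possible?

Manhattan distance separates: Σwᵢ(|x−xᵢ|+|y−yᵢ|) = Σwᵢ|x−xᵢ| + Σwᵢ|y−yᵢ|, so x and y are optimised independently as 1-D weighted medians.
Total weight W = 465; half = 232.5.
x-coordinate, sorted with cumulative weight:
  x=1 (N2, w=100) cum 100
  x=3 (N4, w=60) cum 160
  x=5 (N5, w=125) cum 285  ← median
  x=7 (N1, w=110) cum 395
  x=8 (N3, w=70) cum 465
⇒ x* = 5
y-coordinate, sorted with cumulative weight:
  y=0 (N3, w=70) cum 70
  y=5 (N2, w=100) cum 170
  y=7 (N4, w=60) cum 230
  y=10 (N5, w=125) cum 355  ← median
  y=12 (N1, w=110) cum 465
⇒ y* = 10

(5, 10)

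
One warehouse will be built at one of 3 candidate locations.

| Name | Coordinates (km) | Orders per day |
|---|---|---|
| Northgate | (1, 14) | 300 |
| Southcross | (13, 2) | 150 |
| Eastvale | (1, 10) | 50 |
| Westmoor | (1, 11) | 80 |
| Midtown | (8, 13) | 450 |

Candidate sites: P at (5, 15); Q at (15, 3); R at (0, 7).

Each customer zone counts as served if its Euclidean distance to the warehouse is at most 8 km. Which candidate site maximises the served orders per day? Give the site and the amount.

P, covering 880

Coverage radius r = 8 km; a point is covered iff (Δx)²+(Δy)² ≤ 8² = 64.
  P (5, 15): covers {Northgate, Eastvale, Westmoor, Midtown} → 880
  Q (15, 3): covers {Southcross} → 150
  R (0, 7): covers {Northgate, Eastvale, Westmoor} → 430
Maximum coverage at P: 880 orders per day.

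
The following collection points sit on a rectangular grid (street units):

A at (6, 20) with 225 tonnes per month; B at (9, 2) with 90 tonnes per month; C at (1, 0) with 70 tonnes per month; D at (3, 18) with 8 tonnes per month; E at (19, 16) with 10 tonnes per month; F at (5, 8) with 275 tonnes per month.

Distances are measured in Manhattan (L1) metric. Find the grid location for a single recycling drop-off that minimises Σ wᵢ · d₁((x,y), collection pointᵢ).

(5, 8)

Manhattan distance separates: Σwᵢ(|x−xᵢ|+|y−yᵢ|) = Σwᵢ|x−xᵢ| + Σwᵢ|y−yᵢ|, so x and y are optimised independently as 1-D weighted medians.
Total weight W = 678; half = 339.
x-coordinate, sorted with cumulative weight:
  x=1 (C, w=70) cum 70
  x=3 (D, w=8) cum 78
  x=5 (F, w=275) cum 353  ← median
  x=6 (A, w=225) cum 578
  x=9 (B, w=90) cum 668
  x=19 (E, w=10) cum 678
⇒ x* = 5
y-coordinate, sorted with cumulative weight:
  y=0 (C, w=70) cum 70
  y=2 (B, w=90) cum 160
  y=8 (F, w=275) cum 435  ← median
  y=16 (E, w=10) cum 445
  y=18 (D, w=8) cum 453
  y=20 (A, w=225) cum 678
⇒ y* = 8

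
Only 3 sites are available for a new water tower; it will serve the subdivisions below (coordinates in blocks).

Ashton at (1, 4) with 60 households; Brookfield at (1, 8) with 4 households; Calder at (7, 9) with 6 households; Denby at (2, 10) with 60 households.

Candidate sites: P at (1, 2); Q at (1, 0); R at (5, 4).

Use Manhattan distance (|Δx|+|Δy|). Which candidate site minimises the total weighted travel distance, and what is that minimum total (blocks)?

Total weighted distance at each candidate:
  P (1, 2): total = 762
  Q (1, 0): total = 1022
  R (5, 4): total = 854
Minimum is at P with total 762 blocks.

P, total 762 blocks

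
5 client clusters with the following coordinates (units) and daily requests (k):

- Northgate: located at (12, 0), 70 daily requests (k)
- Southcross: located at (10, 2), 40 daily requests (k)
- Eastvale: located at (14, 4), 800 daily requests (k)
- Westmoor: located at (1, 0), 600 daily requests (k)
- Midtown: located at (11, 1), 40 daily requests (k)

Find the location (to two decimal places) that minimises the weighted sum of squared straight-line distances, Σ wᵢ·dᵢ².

The minimiser of Σwᵢ‖p−pᵢ‖² is the weighted centroid p* = (Σwᵢpᵢ)/(Σwᵢ).
Σwᵢ = 1550.
Σwᵢxᵢ = 70·12 + 40·10 + 800·14 + 600·1 + 40·11 = 13480.
Σwᵢyᵢ = 70·0 + 40·2 + 800·4 + 600·0 + 40·1 = 3320.
x* = 13480/1550 = 8.70, y* = 3320/1550 = 2.14.

(8.70, 2.14)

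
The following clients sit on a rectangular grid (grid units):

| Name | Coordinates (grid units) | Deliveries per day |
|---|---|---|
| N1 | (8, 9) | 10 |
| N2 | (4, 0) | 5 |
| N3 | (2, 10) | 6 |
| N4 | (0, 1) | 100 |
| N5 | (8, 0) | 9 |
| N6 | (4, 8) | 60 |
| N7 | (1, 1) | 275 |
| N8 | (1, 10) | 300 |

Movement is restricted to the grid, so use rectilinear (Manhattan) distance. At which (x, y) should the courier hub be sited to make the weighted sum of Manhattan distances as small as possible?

(1, 1)

Manhattan distance separates: Σwᵢ(|x−xᵢ|+|y−yᵢ|) = Σwᵢ|x−xᵢ| + Σwᵢ|y−yᵢ|, so x and y are optimised independently as 1-D weighted medians.
Total weight W = 765; half = 382.5.
x-coordinate, sorted with cumulative weight:
  x=0 (N4, w=100) cum 100
  x=1 (N7, w=275) cum 375
  x=1 (N8, w=300) cum 675  ← median
  x=2 (N3, w=6) cum 681
  x=4 (N2, w=5) cum 686
  x=4 (N6, w=60) cum 746
  x=8 (N1, w=10) cum 756
  x=8 (N5, w=9) cum 765
⇒ x* = 1
y-coordinate, sorted with cumulative weight:
  y=0 (N2, w=5) cum 5
  y=0 (N5, w=9) cum 14
  y=1 (N4, w=100) cum 114
  y=1 (N7, w=275) cum 389  ← median
  y=8 (N6, w=60) cum 449
  y=9 (N1, w=10) cum 459
  y=10 (N3, w=6) cum 465
  y=10 (N8, w=300) cum 765
⇒ y* = 1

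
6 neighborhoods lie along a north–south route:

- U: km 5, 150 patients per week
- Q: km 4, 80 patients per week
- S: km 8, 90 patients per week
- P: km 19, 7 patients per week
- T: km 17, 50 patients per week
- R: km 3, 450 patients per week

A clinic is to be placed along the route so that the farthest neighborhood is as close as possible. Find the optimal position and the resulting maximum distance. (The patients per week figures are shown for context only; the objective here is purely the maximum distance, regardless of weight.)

The 1-center on a line is the midpoint of the two extreme points: leftmost at 3, rightmost at 19.
Optimal location = (3 + 19)/2 = 11; maximum distance = (19 − 3)/2 = 8.

location 11, max distance 8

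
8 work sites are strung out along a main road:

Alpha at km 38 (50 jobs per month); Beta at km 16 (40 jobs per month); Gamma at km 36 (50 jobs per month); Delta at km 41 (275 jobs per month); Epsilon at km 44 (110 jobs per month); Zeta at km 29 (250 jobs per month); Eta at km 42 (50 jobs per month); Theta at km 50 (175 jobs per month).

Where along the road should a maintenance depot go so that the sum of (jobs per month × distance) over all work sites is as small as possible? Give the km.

x = 41

For a sum of weighted absolute distances on a line, the optimum is the weighted median (not the mean). Total weight W = 1000; half-weight = 500.
Sort by position and accumulate weight:
  km 16 (Beta, w=40) → cum 40
  km 29 (Zeta, w=250) → cum 290
  km 36 (Gamma, w=50) → cum 340
  km 38 (Alpha, w=50) → cum 390
  km 41 (Delta, w=275) → cum 665  ≥ 500 → median here
  km 42 (Eta, w=50) → cum 715
  km 44 (Epsilon, w=110) → cum 825
  km 50 (Theta, w=175) → cum 1000
Optimal location: km 41.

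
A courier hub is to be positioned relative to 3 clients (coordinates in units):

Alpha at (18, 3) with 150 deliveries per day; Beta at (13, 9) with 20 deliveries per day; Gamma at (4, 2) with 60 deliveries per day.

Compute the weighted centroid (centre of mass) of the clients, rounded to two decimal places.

The minimiser of Σwᵢ‖p−pᵢ‖² is the weighted centroid p* = (Σwᵢpᵢ)/(Σwᵢ).
Σwᵢ = 230.
Σwᵢxᵢ = 150·18 + 20·13 + 60·4 = 3200.
Σwᵢyᵢ = 150·3 + 20·9 + 60·2 = 750.
x* = 3200/230 = 13.91, y* = 750/230 = 3.26.

(13.91, 3.26)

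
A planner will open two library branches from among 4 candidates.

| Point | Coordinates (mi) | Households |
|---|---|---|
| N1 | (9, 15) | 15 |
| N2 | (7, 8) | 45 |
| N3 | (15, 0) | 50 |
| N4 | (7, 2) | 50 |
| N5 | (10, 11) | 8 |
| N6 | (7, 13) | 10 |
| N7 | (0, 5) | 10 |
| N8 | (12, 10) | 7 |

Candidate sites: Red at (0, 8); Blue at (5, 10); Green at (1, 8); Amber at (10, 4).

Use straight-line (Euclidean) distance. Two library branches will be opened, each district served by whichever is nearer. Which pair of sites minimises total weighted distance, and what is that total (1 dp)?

Evaluate every pair (each demand assigned to the nearer of the two):
  {Blue, Amber}: total = 915.6
  {Green, Amber}: total = 1094.9
  {Red, Amber}: total = 1107.4
  {Red, Blue}: total = 1498.6
  {Blue, Green}: total = 1500.2
  {Red, Green}: total = 1922.2
Best pair: {Blue, Amber} with total 915.6.

{Blue, Amber}, total 915.6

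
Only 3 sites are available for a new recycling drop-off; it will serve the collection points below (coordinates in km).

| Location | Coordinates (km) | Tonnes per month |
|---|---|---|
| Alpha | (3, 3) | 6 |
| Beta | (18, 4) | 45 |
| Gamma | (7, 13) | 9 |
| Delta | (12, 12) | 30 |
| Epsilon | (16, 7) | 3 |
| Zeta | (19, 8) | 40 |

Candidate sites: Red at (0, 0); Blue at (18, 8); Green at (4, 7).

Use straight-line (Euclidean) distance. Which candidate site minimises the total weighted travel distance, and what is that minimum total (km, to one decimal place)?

Blue, total 646.7 km

Total weighted distance at each candidate:
  Red (0, 0): total = 2374.2
  Blue (18, 8): total = 646.7
  Green (4, 7): total = 1649.8
Minimum is at Blue with total 646.7 km.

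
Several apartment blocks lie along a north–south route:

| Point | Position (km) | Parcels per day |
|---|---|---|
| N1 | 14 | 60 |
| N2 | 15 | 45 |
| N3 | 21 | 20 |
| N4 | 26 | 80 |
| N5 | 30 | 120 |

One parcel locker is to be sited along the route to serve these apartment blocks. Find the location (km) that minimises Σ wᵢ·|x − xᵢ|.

x = 26

For a sum of weighted absolute distances on a line, the optimum is the weighted median (not the mean). Total weight W = 325; half-weight = 162.5.
Sort by position and accumulate weight:
  km 14 (N1, w=60) → cum 60
  km 15 (N2, w=45) → cum 105
  km 21 (N3, w=20) → cum 125
  km 26 (N4, w=80) → cum 205  ≥ 162.5 → median here
  km 30 (N5, w=120) → cum 325
Optimal location: km 26.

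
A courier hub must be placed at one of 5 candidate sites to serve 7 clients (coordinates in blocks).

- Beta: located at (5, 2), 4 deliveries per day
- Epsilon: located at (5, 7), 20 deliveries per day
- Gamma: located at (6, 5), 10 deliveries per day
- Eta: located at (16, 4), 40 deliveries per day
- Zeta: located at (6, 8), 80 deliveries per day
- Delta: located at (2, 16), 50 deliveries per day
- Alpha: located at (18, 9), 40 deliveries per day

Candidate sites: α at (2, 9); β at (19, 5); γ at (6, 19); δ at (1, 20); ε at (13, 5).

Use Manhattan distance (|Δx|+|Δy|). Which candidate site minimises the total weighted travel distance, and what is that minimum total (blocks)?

α, total 2370 blocks

Total weighted distance at each candidate:
  α (2, 9): total = 2370
  β (19, 5): total = 3558
  γ (6, 19): total = 3582
  δ (1, 20): total = 4598
  ε (13, 5): total = 2734
Minimum is at α with total 2370 blocks.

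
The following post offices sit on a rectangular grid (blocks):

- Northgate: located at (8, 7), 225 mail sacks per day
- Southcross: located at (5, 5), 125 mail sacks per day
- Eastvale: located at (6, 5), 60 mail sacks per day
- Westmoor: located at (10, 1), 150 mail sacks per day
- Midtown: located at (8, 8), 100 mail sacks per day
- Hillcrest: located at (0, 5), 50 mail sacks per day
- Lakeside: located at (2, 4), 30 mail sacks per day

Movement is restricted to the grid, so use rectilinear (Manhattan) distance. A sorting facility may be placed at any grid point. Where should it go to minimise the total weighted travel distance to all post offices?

Manhattan distance separates: Σwᵢ(|x−xᵢ|+|y−yᵢ|) = Σwᵢ|x−xᵢ| + Σwᵢ|y−yᵢ|, so x and y are optimised independently as 1-D weighted medians.
Total weight W = 740; half = 370.
x-coordinate, sorted with cumulative weight:
  x=0 (Hillcrest, w=50) cum 50
  x=2 (Lakeside, w=30) cum 80
  x=5 (Southcross, w=125) cum 205
  x=6 (Eastvale, w=60) cum 265
  x=8 (Northgate, w=225) cum 490  ← median
  x=8 (Midtown, w=100) cum 590
  x=10 (Westmoor, w=150) cum 740
⇒ x* = 8
y-coordinate, sorted with cumulative weight:
  y=1 (Westmoor, w=150) cum 150
  y=4 (Lakeside, w=30) cum 180
  y=5 (Southcross, w=125) cum 305
  y=5 (Eastvale, w=60) cum 365
  y=5 (Hillcrest, w=50) cum 415  ← median
  y=7 (Northgate, w=225) cum 640
  y=8 (Midtown, w=100) cum 740
⇒ y* = 5

(8, 5)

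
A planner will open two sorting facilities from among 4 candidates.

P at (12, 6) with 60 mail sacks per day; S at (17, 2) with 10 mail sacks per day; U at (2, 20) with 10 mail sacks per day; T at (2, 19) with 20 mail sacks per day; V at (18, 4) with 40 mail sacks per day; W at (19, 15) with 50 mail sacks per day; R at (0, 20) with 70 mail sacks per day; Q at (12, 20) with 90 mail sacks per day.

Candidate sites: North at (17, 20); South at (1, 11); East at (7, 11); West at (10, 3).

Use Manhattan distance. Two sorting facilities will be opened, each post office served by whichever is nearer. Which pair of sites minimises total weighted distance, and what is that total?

{North, West}, total 3200

Evaluate every pair (each demand assigned to the nearer of the two):
  {North, West}: total = 3200
  {North, South}: total = 3600
  {North, East}: total = 3780
  {East, West}: total = 4320
  {South, West}: total = 4480
  {South, East}: total = 4550
Best pair: {North, West} with total 3200.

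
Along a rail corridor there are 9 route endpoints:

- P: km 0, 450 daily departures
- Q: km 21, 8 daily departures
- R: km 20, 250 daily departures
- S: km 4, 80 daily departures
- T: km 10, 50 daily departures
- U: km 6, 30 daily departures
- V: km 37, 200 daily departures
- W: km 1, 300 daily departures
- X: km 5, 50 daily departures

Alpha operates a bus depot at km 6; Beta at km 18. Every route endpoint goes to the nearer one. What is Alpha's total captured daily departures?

960

The indifferent point is the midpoint (6+18)/2 = 12; route endpoints left of it (closer to Alpha at 6) go to Alpha, those right go to Beta.
  P at 0 (w=450) → Alpha
  W at 1 (w=300) → Alpha
  S at 4 (w=80) → Alpha
  X at 5 (w=50) → Alpha
  U at 6 (w=30) → Alpha
  T at 10 (w=50) → Alpha
  R at 20 (w=250) → Beta
  Q at 21 (w=8) → Beta
  V at 37 (w=200) → Beta
Alpha captures 960; Beta captures 458.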